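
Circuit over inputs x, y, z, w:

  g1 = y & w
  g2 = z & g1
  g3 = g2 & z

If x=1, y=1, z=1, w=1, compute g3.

g1 = 1 & 1 = 1
g2 = 1 & 1 = 1
g3 = 1 & 1 = 1

1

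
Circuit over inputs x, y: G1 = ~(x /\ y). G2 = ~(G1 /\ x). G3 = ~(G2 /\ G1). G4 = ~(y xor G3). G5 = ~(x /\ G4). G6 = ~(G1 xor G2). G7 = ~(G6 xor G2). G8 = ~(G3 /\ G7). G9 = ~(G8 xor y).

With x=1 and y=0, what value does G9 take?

1

G1 = ~(1 /\ 0) = 1
G2 = ~(1 /\ 1) = 0
G3 = ~(0 /\ 1) = 1
G6 = ~(1 xor 0) = 0
G7 = ~(0 xor 0) = 1
G8 = ~(1 /\ 1) = 0
G9 = ~(0 xor 0) = 1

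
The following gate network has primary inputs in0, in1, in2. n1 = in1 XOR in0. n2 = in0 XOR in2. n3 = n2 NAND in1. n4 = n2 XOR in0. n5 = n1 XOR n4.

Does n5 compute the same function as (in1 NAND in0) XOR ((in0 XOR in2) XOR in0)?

n1 = in1 XOR in0
n2 = in0 XOR in2
n4 = n2 XOR in0 = (in0 XOR in2) XOR in0
n5 = n1 XOR n4 = (in1 XOR in0) XOR ((in0 XOR in2) XOR in0)
At in0=0, in1=0, in2=0: circuit gives 0, formula gives 1.

No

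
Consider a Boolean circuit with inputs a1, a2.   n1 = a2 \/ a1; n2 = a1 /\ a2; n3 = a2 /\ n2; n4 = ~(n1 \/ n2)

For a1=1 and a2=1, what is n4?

0

n1 = 1 \/ 1 = 1
n2 = 1 /\ 1 = 1
n4 = ~(1 \/ 1) = 0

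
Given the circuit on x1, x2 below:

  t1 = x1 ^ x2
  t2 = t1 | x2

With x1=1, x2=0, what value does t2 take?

t1 = 1 ^ 0 = 1
t2 = 1 | 0 = 1

1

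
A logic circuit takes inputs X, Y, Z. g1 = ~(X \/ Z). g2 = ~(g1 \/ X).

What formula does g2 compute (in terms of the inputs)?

g1 = ~(X \/ Z)
g2 = ~(g1 \/ X) = ~((~(X \/ Z)) \/ X)

~((~(X \/ Z)) \/ X)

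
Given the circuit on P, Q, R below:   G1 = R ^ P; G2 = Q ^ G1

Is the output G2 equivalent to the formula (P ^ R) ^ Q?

G1 = R ^ P
G2 = Q ^ G1 = Q ^ (R ^ P)
At P=0, Q=0, R=0: circuit gives 0, formula gives 0.
At P=0, Q=0, R=1: circuit gives 1, formula gives 1.
Agrees on all 8 inputs.

Yes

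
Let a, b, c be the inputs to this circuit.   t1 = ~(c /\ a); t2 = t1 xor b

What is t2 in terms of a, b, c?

(~(c /\ a)) xor b

t1 = ~(c /\ a)
t2 = t1 xor b = (~(c /\ a)) xor b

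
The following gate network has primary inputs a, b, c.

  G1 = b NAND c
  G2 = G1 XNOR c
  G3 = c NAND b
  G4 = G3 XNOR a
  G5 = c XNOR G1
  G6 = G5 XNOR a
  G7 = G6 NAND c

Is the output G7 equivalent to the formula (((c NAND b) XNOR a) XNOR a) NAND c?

G1 = b NAND c
G5 = c XNOR G1 = c XNOR (b NAND c)
G6 = G5 XNOR a = (c XNOR (b NAND c)) XNOR a
G7 = G6 NAND c = ((c XNOR (b NAND c)) XNOR a) NAND c
At a=0, b=0, c=1: circuit gives 1, formula gives 0.

No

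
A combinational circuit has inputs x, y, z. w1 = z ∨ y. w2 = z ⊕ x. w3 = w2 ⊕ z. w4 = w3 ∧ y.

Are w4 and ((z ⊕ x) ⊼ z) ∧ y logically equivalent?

w2 = z ⊕ x
w3 = w2 ⊕ z = (z ⊕ x) ⊕ z
w4 = w3 ∧ y = ((z ⊕ x) ⊕ z) ∧ y
At x=0, y=1, z=0: circuit gives 0, formula gives 1.

No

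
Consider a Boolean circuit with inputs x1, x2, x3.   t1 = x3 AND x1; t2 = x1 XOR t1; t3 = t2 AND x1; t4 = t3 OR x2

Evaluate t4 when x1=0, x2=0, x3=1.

0

t1 = 1 AND 0 = 0
t2 = 0 XOR 0 = 0
t3 = 0 AND 0 = 0
t4 = 0 OR 0 = 0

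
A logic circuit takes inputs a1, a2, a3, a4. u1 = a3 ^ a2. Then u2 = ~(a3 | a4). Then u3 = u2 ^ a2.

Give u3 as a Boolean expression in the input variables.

(~(a3 | a4)) ^ a2

u2 = ~(a3 | a4)
u3 = u2 ^ a2 = (~(a3 | a4)) ^ a2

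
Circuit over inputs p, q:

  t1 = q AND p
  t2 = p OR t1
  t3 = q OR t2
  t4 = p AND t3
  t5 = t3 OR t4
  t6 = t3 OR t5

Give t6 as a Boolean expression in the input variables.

(q OR (p OR (q AND p))) OR ((q OR (p OR (q AND p))) OR (p AND (q OR (p OR (q AND p)))))

t1 = q AND p
t2 = p OR t1 = p OR (q AND p)
t3 = q OR t2 = q OR (p OR (q AND p))
t4 = p AND t3 = p AND (q OR (p OR (q AND p)))
t5 = t3 OR t4 = (q OR (p OR (q AND p))) OR (p AND (q OR (p OR (q AND p))))
t6 = t3 OR t5 = (q OR (p OR (q AND p))) OR ((q OR (p OR (q AND p))) OR (p AND (q OR (p OR (q AND p)))))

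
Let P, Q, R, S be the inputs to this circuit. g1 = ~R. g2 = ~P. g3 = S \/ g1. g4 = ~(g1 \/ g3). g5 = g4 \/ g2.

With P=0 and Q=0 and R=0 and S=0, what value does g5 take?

g1 = ~0 = 1
g2 = ~0 = 1
g3 = 0 \/ 1 = 1
g4 = ~(1 \/ 1) = 0
g5 = 0 \/ 1 = 1

1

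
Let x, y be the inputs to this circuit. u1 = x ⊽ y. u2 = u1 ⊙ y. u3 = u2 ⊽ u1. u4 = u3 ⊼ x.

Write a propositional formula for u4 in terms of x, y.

u1 = x ⊽ y
u2 = u1 ⊙ y = (x ⊽ y) ⊙ y
u3 = u2 ⊽ u1 = ((x ⊽ y) ⊙ y) ⊽ (x ⊽ y)
u4 = u3 ⊼ x = (((x ⊽ y) ⊙ y) ⊽ (x ⊽ y)) ⊼ x

(((x ⊽ y) ⊙ y) ⊽ (x ⊽ y)) ⊼ x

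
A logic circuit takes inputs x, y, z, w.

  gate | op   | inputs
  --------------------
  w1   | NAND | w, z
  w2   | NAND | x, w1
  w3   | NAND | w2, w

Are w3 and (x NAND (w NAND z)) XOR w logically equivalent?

w1 = w NAND z
w2 = x NAND w1 = x NAND (w NAND z)
w3 = w2 NAND w = (x NAND (w NAND z)) NAND w
At x=1, y=0, z=0, w=0: circuit gives 1, formula gives 0.

No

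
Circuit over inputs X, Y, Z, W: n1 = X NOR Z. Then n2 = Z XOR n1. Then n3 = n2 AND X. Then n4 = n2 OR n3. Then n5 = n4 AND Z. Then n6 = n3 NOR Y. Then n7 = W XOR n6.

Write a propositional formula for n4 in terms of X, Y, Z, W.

n1 = X NOR Z
n2 = Z XOR n1 = Z XOR (X NOR Z)
n3 = n2 AND X = (Z XOR (X NOR Z)) AND X
n4 = n2 OR n3 = (Z XOR (X NOR Z)) OR ((Z XOR (X NOR Z)) AND X)

(Z XOR (X NOR Z)) OR ((Z XOR (X NOR Z)) AND X)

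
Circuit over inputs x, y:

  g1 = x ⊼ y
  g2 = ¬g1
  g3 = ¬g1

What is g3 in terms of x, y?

g1 = x ⊼ y
g3 = ¬g1 = ¬(x ⊼ y)

¬(x ⊼ y)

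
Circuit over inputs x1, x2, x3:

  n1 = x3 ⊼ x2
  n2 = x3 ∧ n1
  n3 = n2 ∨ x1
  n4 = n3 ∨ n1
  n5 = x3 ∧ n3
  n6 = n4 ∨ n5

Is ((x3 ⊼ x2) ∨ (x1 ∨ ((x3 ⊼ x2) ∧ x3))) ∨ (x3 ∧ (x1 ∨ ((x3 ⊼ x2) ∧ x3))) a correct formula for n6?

n1 = x3 ⊼ x2
n2 = x3 ∧ n1 = x3 ∧ (x3 ⊼ x2)
n3 = n2 ∨ x1 = (x3 ∧ (x3 ⊼ x2)) ∨ x1
n4 = n3 ∨ n1 = ((x3 ∧ (x3 ⊼ x2)) ∨ x1) ∨ (x3 ⊼ x2)
n5 = x3 ∧ n3 = x3 ∧ ((x3 ∧ (x3 ⊼ x2)) ∨ x1)
n6 = n4 ∨ n5 = (((x3 ∧ (x3 ⊼ x2)) ∨ x1) ∨ (x3 ⊼ x2)) ∨ (x3 ∧ ((x3 ∧ (x3 ⊼ x2)) ∨ x1))
At x1=0, x2=1, x3=1: circuit gives 0, formula gives 0.
At x1=0, x2=0, x3=0: circuit gives 1, formula gives 1.
Agrees on all 8 inputs.

Yes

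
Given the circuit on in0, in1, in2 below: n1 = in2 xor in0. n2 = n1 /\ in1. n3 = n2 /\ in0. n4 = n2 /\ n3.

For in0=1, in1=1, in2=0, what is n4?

n1 = 0 xor 1 = 1
n2 = 1 /\ 1 = 1
n3 = 1 /\ 1 = 1
n4 = 1 /\ 1 = 1

1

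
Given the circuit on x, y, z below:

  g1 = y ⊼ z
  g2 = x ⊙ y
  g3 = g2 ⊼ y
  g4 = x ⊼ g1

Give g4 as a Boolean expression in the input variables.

x ⊼ (y ⊼ z)

g1 = y ⊼ z
g4 = x ⊼ g1 = x ⊼ (y ⊼ z)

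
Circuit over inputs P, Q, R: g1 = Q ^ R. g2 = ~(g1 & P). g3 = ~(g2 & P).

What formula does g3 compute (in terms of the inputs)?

g1 = Q ^ R
g2 = ~(g1 & P) = ~((Q ^ R) & P)
g3 = ~(g2 & P) = ~((~((Q ^ R) & P)) & P)

~((~((Q ^ R) & P)) & P)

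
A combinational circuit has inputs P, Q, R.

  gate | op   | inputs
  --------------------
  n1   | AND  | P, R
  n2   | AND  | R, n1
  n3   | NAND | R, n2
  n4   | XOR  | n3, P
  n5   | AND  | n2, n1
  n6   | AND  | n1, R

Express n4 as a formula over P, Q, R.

n1 = P AND R
n2 = R AND n1 = R AND (P AND R)
n3 = R NAND n2 = R NAND (R AND (P AND R))
n4 = n3 XOR P = (R NAND (R AND (P AND R))) XOR P

(R NAND (R AND (P AND R))) XOR P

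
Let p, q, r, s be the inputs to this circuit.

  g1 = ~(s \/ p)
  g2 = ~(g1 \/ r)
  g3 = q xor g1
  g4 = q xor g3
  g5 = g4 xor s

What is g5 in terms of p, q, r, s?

g1 = ~(s \/ p)
g3 = q xor g1 = q xor (~(s \/ p))
g4 = q xor g3 = q xor (q xor (~(s \/ p)))
g5 = g4 xor s = (q xor (q xor (~(s \/ p)))) xor s

(q xor (q xor (~(s \/ p)))) xor s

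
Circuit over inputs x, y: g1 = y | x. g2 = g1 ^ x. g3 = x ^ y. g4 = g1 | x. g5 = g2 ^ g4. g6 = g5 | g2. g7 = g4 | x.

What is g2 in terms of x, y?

g1 = y | x
g2 = g1 ^ x = (y | x) ^ x

(y | x) ^ x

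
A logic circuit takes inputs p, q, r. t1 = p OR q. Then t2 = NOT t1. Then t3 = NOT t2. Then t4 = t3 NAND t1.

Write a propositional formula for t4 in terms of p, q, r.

NOT NOT (p OR q) NAND (p OR q)

t1 = p OR q
t2 = NOT t1 = NOT (p OR q)
t3 = NOT t2 = NOT NOT (p OR q)
t4 = t3 NAND t1 = NOT NOT (p OR q) NAND (p OR q)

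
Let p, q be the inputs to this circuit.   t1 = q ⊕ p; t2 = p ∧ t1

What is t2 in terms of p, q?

t1 = q ⊕ p
t2 = p ∧ t1 = p ∧ (q ⊕ p)

p ∧ (q ⊕ p)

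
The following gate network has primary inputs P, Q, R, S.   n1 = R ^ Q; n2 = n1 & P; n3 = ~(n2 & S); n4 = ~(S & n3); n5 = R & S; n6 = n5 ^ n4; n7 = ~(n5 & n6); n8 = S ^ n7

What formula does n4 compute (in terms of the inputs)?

~(S & (~(((R ^ Q) & P) & S)))

n1 = R ^ Q
n2 = n1 & P = (R ^ Q) & P
n3 = ~(n2 & S) = ~(((R ^ Q) & P) & S)
n4 = ~(S & n3) = ~(S & (~(((R ^ Q) & P) & S)))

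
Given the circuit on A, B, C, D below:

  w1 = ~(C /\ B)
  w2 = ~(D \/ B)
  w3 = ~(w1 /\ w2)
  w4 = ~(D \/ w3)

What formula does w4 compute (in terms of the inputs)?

~(D \/ (~((~(C /\ B)) /\ (~(D \/ B)))))

w1 = ~(C /\ B)
w2 = ~(D \/ B)
w3 = ~(w1 /\ w2) = ~((~(C /\ B)) /\ (~(D \/ B)))
w4 = ~(D \/ w3) = ~(D \/ (~((~(C /\ B)) /\ (~(D \/ B)))))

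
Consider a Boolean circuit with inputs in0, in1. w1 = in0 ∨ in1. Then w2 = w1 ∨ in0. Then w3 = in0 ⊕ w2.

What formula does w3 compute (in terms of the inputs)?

in0 ⊕ ((in0 ∨ in1) ∨ in0)

w1 = in0 ∨ in1
w2 = w1 ∨ in0 = (in0 ∨ in1) ∨ in0
w3 = in0 ⊕ w2 = in0 ⊕ ((in0 ∨ in1) ∨ in0)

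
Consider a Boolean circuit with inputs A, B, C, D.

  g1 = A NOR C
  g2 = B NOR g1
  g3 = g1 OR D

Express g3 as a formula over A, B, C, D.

(A NOR C) OR D

g1 = A NOR C
g3 = g1 OR D = (A NOR C) OR D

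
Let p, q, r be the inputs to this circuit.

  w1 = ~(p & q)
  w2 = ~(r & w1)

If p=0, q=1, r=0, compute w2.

w1 = ~(0 & 1) = 1
w2 = ~(0 & 1) = 1

1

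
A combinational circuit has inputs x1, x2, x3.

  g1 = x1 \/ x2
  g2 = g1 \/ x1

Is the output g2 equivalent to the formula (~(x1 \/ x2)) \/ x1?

No

g1 = x1 \/ x2
g2 = g1 \/ x1 = (x1 \/ x2) \/ x1
At x1=0, x2=0, x3=0: circuit gives 0, formula gives 1.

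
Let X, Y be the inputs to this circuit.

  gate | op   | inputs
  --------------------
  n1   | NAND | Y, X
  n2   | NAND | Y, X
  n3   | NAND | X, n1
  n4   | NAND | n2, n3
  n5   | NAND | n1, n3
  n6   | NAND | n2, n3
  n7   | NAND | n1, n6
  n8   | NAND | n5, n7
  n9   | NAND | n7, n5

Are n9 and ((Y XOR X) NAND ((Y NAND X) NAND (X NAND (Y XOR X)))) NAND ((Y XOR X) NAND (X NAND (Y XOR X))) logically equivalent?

n1 = Y NAND X
n2 = Y NAND X
n3 = X NAND n1 = X NAND (Y NAND X)
n5 = n1 NAND n3 = (Y NAND X) NAND (X NAND (Y NAND X))
n6 = n2 NAND n3 = (Y NAND X) NAND (X NAND (Y NAND X))
n7 = n1 NAND n6 = (Y NAND X) NAND ((Y NAND X) NAND (X NAND (Y NAND X)))
n9 = n7 NAND n5 = ((Y NAND X) NAND ((Y NAND X) NAND (X NAND (Y NAND X)))) NAND ((Y NAND X) NAND (X NAND (Y NAND X)))
At X=0, Y=0: circuit gives 1, formula gives 0.

No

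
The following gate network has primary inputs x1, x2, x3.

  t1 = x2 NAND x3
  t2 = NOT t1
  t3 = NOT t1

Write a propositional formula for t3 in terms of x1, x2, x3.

NOT (x2 NAND x3)

t1 = x2 NAND x3
t3 = NOT t1 = NOT (x2 NAND x3)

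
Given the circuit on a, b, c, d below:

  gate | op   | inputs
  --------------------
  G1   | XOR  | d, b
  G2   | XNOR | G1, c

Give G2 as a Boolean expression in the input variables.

(d XOR b) XNOR c

G1 = d XOR b
G2 = G1 XNOR c = (d XOR b) XNOR c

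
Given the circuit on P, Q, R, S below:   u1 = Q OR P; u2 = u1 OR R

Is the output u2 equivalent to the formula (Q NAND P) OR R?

u1 = Q OR P
u2 = u1 OR R = (Q OR P) OR R
At P=0, Q=0, R=0, S=0: circuit gives 0, formula gives 1.

No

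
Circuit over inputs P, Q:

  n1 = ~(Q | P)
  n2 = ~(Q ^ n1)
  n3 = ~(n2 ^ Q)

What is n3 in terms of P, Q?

~((~(Q ^ (~(Q | P)))) ^ Q)

n1 = ~(Q | P)
n2 = ~(Q ^ n1) = ~(Q ^ (~(Q | P)))
n3 = ~(n2 ^ Q) = ~((~(Q ^ (~(Q | P)))) ^ Q)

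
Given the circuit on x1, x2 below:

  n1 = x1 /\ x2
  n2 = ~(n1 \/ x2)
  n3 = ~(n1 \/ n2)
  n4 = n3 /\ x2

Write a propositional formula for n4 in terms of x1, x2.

(~((x1 /\ x2) \/ (~((x1 /\ x2) \/ x2)))) /\ x2

n1 = x1 /\ x2
n2 = ~(n1 \/ x2) = ~((x1 /\ x2) \/ x2)
n3 = ~(n1 \/ n2) = ~((x1 /\ x2) \/ (~((x1 /\ x2) \/ x2)))
n4 = n3 /\ x2 = (~((x1 /\ x2) \/ (~((x1 /\ x2) \/ x2)))) /\ x2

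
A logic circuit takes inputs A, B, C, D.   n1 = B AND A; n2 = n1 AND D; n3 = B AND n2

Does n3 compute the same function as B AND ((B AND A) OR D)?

No

n1 = B AND A
n2 = n1 AND D = (B AND A) AND D
n3 = B AND n2 = B AND ((B AND A) AND D)
At A=0, B=1, C=0, D=1: circuit gives 0, formula gives 1.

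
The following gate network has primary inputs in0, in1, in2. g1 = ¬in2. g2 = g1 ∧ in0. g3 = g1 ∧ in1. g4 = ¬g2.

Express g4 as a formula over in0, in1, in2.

¬(¬in2 ∧ in0)

g1 = ¬in2
g2 = g1 ∧ in0 = ¬in2 ∧ in0
g4 = ¬g2 = ¬(¬in2 ∧ in0)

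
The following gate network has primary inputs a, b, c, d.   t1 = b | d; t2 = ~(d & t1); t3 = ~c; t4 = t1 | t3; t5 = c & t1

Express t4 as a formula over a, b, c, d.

(b | d) | ~c

t1 = b | d
t3 = ~c
t4 = t1 | t3 = (b | d) | ~c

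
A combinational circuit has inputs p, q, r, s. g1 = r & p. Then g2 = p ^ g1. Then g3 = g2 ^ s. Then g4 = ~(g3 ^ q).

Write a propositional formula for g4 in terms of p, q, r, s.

~(((p ^ (r & p)) ^ s) ^ q)

g1 = r & p
g2 = p ^ g1 = p ^ (r & p)
g3 = g2 ^ s = (p ^ (r & p)) ^ s
g4 = ~(g3 ^ q) = ~(((p ^ (r & p)) ^ s) ^ q)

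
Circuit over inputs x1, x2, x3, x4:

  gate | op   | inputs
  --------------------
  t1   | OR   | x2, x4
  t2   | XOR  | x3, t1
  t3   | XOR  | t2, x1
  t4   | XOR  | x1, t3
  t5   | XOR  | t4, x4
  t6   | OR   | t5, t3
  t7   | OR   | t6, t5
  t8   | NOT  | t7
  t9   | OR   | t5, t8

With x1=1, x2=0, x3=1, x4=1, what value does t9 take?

t1 = 0 OR 1 = 1
t2 = 1 XOR 1 = 0
t3 = 0 XOR 1 = 1
t4 = 1 XOR 1 = 0
t5 = 0 XOR 1 = 1
t6 = 1 OR 1 = 1
t7 = 1 OR 1 = 1
t8 = NOT 1 = 0
t9 = 1 OR 0 = 1

1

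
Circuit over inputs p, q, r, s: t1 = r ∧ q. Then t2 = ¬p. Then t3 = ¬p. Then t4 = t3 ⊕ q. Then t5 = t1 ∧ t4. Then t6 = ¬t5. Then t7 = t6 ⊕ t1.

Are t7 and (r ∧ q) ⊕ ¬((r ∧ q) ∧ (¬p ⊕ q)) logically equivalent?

Yes

t1 = r ∧ q
t3 = ¬p
t4 = t3 ⊕ q = ¬p ⊕ q
t5 = t1 ∧ t4 = (r ∧ q) ∧ (¬p ⊕ q)
t6 = ¬t5 = ¬((r ∧ q) ∧ (¬p ⊕ q))
t7 = t6 ⊕ t1 = ¬((r ∧ q) ∧ (¬p ⊕ q)) ⊕ (r ∧ q)
At p=0, q=1, r=1, s=0: circuit gives 0, formula gives 0.
At p=0, q=0, r=0, s=0: circuit gives 1, formula gives 1.
Agrees on all 16 inputs.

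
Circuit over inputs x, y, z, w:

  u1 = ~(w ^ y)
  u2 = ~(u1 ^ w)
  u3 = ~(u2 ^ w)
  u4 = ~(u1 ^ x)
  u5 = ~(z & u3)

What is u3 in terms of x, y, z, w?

u1 = ~(w ^ y)
u2 = ~(u1 ^ w) = ~((~(w ^ y)) ^ w)
u3 = ~(u2 ^ w) = ~((~((~(w ^ y)) ^ w)) ^ w)

~((~((~(w ^ y)) ^ w)) ^ w)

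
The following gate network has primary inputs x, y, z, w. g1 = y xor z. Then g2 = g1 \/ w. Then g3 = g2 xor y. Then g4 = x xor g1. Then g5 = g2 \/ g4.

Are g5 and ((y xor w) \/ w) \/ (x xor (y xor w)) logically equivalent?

g1 = y xor z
g2 = g1 \/ w = (y xor z) \/ w
g4 = x xor g1 = x xor (y xor z)
g5 = g2 \/ g4 = ((y xor z) \/ w) \/ (x xor (y xor z))
At x=0, y=0, z=1, w=0: circuit gives 1, formula gives 0.

No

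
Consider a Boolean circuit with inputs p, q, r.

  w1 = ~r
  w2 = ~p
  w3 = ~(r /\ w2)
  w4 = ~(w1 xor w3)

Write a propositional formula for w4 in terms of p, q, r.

~(~r xor (~(r /\ ~p)))

w1 = ~r
w2 = ~p
w3 = ~(r /\ w2) = ~(r /\ ~p)
w4 = ~(w1 xor w3) = ~(~r xor (~(r /\ ~p)))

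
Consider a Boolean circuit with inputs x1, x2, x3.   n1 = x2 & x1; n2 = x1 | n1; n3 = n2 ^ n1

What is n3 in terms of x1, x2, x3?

n1 = x2 & x1
n2 = x1 | n1 = x1 | (x2 & x1)
n3 = n2 ^ n1 = (x1 | (x2 & x1)) ^ (x2 & x1)

(x1 | (x2 & x1)) ^ (x2 & x1)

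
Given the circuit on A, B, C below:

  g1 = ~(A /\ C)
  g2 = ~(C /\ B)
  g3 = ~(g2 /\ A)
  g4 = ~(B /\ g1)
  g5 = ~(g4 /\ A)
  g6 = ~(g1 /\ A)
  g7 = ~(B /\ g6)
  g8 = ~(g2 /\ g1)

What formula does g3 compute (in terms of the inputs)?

~((~(C /\ B)) /\ A)

g2 = ~(C /\ B)
g3 = ~(g2 /\ A) = ~((~(C /\ B)) /\ A)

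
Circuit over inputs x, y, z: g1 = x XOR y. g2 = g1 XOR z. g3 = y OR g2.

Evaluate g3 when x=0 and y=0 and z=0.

g1 = 0 XOR 0 = 0
g2 = 0 XOR 0 = 0
g3 = 0 OR 0 = 0

0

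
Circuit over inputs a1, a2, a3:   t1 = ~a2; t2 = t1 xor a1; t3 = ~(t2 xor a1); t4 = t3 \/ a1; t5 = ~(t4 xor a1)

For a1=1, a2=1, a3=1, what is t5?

t1 = ~1 = 0
t2 = 0 xor 1 = 1
t3 = ~(1 xor 1) = 1
t4 = 1 \/ 1 = 1
t5 = ~(1 xor 1) = 1

1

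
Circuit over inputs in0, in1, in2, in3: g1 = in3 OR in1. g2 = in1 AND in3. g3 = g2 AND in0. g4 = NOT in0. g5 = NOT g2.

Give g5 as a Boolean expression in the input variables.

NOT (in1 AND in3)

g2 = in1 AND in3
g5 = NOT g2 = NOT (in1 AND in3)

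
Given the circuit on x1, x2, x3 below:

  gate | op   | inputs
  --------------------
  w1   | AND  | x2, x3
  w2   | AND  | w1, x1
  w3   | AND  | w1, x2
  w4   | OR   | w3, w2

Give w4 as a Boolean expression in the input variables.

((x2 AND x3) AND x2) OR ((x2 AND x3) AND x1)

w1 = x2 AND x3
w2 = w1 AND x1 = (x2 AND x3) AND x1
w3 = w1 AND x2 = (x2 AND x3) AND x2
w4 = w3 OR w2 = ((x2 AND x3) AND x2) OR ((x2 AND x3) AND x1)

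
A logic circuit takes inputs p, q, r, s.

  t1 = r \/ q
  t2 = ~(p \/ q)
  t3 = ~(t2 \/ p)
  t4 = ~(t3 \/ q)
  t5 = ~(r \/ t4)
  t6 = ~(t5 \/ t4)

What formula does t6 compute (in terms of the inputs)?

t2 = ~(p \/ q)
t3 = ~(t2 \/ p) = ~((~(p \/ q)) \/ p)
t4 = ~(t3 \/ q) = ~((~((~(p \/ q)) \/ p)) \/ q)
t5 = ~(r \/ t4) = ~(r \/ (~((~((~(p \/ q)) \/ p)) \/ q)))
t6 = ~(t5 \/ t4) = ~((~(r \/ (~((~((~(p \/ q)) \/ p)) \/ q)))) \/ (~((~((~(p \/ q)) \/ p)) \/ q)))

~((~(r \/ (~((~((~(p \/ q)) \/ p)) \/ q)))) \/ (~((~((~(p \/ q)) \/ p)) \/ q)))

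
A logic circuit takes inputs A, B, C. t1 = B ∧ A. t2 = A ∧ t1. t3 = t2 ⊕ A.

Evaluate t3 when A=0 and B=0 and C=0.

t1 = 0 ∧ 0 = 0
t2 = 0 ∧ 0 = 0
t3 = 0 ⊕ 0 = 0

0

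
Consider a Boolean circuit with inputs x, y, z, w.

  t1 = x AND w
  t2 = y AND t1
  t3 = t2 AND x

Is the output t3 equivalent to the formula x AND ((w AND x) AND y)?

Yes

t1 = x AND w
t2 = y AND t1 = y AND (x AND w)
t3 = t2 AND x = (y AND (x AND w)) AND x
At x=0, y=0, z=0, w=0: circuit gives 0, formula gives 0.
At x=1, y=1, z=0, w=1: circuit gives 1, formula gives 1.
Agrees on all 16 inputs.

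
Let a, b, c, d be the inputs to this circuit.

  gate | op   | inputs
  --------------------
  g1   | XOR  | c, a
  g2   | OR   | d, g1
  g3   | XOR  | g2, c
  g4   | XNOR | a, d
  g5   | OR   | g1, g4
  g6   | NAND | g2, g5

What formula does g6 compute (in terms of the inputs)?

g1 = c XOR a
g2 = d OR g1 = d OR (c XOR a)
g4 = a XNOR d
g5 = g1 OR g4 = (c XOR a) OR (a XNOR d)
g6 = g2 NAND g5 = (d OR (c XOR a)) NAND ((c XOR a) OR (a XNOR d))

(d OR (c XOR a)) NAND ((c XOR a) OR (a XNOR d))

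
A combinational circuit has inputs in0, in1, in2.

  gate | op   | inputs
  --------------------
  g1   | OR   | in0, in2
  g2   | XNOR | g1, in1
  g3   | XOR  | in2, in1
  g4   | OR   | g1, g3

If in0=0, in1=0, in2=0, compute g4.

g1 = 0 OR 0 = 0
g3 = 0 XOR 0 = 0
g4 = 0 OR 0 = 0

0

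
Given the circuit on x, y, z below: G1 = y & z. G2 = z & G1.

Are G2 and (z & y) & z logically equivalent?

Yes

G1 = y & z
G2 = z & G1 = z & (y & z)
At x=0, y=0, z=0: circuit gives 0, formula gives 0.
At x=0, y=1, z=1: circuit gives 1, formula gives 1.
Agrees on all 8 inputs.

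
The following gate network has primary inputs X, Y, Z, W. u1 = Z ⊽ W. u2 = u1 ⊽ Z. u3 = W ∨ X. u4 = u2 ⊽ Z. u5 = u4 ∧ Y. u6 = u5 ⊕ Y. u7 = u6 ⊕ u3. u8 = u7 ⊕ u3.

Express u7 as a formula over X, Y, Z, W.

(((((Z ⊽ W) ⊽ Z) ⊽ Z) ∧ Y) ⊕ Y) ⊕ (W ∨ X)

u1 = Z ⊽ W
u2 = u1 ⊽ Z = (Z ⊽ W) ⊽ Z
u3 = W ∨ X
u4 = u2 ⊽ Z = ((Z ⊽ W) ⊽ Z) ⊽ Z
u5 = u4 ∧ Y = (((Z ⊽ W) ⊽ Z) ⊽ Z) ∧ Y
u6 = u5 ⊕ Y = ((((Z ⊽ W) ⊽ Z) ⊽ Z) ∧ Y) ⊕ Y
u7 = u6 ⊕ u3 = (((((Z ⊽ W) ⊽ Z) ⊽ Z) ∧ Y) ⊕ Y) ⊕ (W ∨ X)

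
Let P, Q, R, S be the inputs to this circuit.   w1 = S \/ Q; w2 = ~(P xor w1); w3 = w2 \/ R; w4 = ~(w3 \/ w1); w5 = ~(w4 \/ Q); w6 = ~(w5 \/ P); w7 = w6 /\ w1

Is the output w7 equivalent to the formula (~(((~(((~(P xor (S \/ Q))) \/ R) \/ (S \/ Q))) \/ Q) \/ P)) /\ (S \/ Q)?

No

w1 = S \/ Q
w2 = ~(P xor w1) = ~(P xor (S \/ Q))
w3 = w2 \/ R = (~(P xor (S \/ Q))) \/ R
w4 = ~(w3 \/ w1) = ~(((~(P xor (S \/ Q))) \/ R) \/ (S \/ Q))
w5 = ~(w4 \/ Q) = ~((~(((~(P xor (S \/ Q))) \/ R) \/ (S \/ Q))) \/ Q)
w6 = ~(w5 \/ P) = ~((~((~(((~(P xor (S \/ Q))) \/ R) \/ (S \/ Q))) \/ Q)) \/ P)
w7 = w6 /\ w1 = (~((~((~(((~(P xor (S \/ Q))) \/ R) \/ (S \/ Q))) \/ Q)) \/ P)) /\ (S \/ Q)
At P=0, Q=0, R=0, S=1: circuit gives 0, formula gives 1.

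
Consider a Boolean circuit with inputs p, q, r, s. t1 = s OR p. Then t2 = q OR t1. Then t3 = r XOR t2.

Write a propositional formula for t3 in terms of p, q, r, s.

t1 = s OR p
t2 = q OR t1 = q OR (s OR p)
t3 = r XOR t2 = r XOR (q OR (s OR p))

r XOR (q OR (s OR p))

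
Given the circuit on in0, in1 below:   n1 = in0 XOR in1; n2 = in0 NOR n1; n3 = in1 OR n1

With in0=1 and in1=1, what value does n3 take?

n1 = 1 XOR 1 = 0
n3 = 1 OR 0 = 1

1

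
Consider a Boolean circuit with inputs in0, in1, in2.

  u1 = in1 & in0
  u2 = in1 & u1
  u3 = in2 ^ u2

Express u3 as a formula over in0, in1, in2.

u1 = in1 & in0
u2 = in1 & u1 = in1 & (in1 & in0)
u3 = in2 ^ u2 = in2 ^ (in1 & (in1 & in0))

in2 ^ (in1 & (in1 & in0))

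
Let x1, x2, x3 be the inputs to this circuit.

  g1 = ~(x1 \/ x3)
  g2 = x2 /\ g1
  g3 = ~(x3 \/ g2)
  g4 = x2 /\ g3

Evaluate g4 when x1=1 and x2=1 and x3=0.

1

g1 = ~(1 \/ 0) = 0
g2 = 1 /\ 0 = 0
g3 = ~(0 \/ 0) = 1
g4 = 1 /\ 1 = 1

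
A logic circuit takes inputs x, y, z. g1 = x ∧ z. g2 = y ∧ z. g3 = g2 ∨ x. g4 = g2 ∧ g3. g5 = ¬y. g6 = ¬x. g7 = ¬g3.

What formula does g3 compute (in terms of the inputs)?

g2 = y ∧ z
g3 = g2 ∨ x = (y ∧ z) ∨ x

(y ∧ z) ∨ x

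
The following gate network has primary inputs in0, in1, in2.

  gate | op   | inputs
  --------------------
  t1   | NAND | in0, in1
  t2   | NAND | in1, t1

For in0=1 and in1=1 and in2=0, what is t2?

1

t1 = 1 NAND 1 = 0
t2 = 1 NAND 0 = 1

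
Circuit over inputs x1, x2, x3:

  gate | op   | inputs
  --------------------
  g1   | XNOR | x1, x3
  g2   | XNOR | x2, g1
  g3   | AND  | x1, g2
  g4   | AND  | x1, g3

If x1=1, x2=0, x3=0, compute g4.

1

g1 = 1 XNOR 0 = 0
g2 = 0 XNOR 0 = 1
g3 = 1 AND 1 = 1
g4 = 1 AND 1 = 1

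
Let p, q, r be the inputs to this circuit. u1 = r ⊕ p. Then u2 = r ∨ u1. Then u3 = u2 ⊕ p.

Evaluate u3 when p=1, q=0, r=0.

u1 = 0 ⊕ 1 = 1
u2 = 0 ∨ 1 = 1
u3 = 1 ⊕ 1 = 0

0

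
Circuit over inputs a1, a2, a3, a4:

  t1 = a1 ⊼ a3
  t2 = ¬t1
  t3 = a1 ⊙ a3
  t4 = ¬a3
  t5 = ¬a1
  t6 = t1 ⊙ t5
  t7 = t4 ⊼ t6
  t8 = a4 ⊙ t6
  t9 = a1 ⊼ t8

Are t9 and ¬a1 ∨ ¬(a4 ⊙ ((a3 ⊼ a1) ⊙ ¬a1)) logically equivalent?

t1 = a1 ⊼ a3
t5 = ¬a1
t6 = t1 ⊙ t5 = (a1 ⊼ a3) ⊙ ¬a1
t8 = a4 ⊙ t6 = a4 ⊙ ((a1 ⊼ a3) ⊙ ¬a1)
t9 = a1 ⊼ t8 = a1 ⊼ (a4 ⊙ ((a1 ⊼ a3) ⊙ ¬a1))
At a1=1, a2=0, a3=0, a4=0: circuit gives 0, formula gives 0.
At a1=0, a2=0, a3=0, a4=0: circuit gives 1, formula gives 1.
Agrees on all 16 inputs.

Yes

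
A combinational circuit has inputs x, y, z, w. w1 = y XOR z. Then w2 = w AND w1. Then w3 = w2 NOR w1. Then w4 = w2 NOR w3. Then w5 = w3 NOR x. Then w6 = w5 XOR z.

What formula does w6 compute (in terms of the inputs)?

(((w AND (y XOR z)) NOR (y XOR z)) NOR x) XOR z

w1 = y XOR z
w2 = w AND w1 = w AND (y XOR z)
w3 = w2 NOR w1 = (w AND (y XOR z)) NOR (y XOR z)
w5 = w3 NOR x = ((w AND (y XOR z)) NOR (y XOR z)) NOR x
w6 = w5 XOR z = (((w AND (y XOR z)) NOR (y XOR z)) NOR x) XOR z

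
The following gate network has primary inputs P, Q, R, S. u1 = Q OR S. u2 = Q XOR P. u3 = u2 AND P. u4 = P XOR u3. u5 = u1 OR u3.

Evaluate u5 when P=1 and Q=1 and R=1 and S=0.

u1 = 1 OR 0 = 1
u2 = 1 XOR 1 = 0
u3 = 0 AND 1 = 0
u5 = 1 OR 0 = 1

1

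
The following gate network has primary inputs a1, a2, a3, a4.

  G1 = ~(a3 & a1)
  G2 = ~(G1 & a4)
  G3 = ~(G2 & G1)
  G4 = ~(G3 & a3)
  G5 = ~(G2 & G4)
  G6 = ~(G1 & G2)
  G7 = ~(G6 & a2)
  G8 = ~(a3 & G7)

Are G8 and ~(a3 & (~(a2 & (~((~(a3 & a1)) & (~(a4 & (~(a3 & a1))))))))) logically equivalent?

G1 = ~(a3 & a1)
G2 = ~(G1 & a4) = ~((~(a3 & a1)) & a4)
G6 = ~(G1 & G2) = ~((~(a3 & a1)) & (~((~(a3 & a1)) & a4)))
G7 = ~(G6 & a2) = ~((~((~(a3 & a1)) & (~((~(a3 & a1)) & a4)))) & a2)
G8 = ~(a3 & G7) = ~(a3 & (~((~((~(a3 & a1)) & (~((~(a3 & a1)) & a4)))) & a2)))
At a1=0, a2=0, a3=1, a4=0: circuit gives 0, formula gives 0.
At a1=0, a2=0, a3=0, a4=0: circuit gives 1, formula gives 1.
Agrees on all 16 inputs.

Yes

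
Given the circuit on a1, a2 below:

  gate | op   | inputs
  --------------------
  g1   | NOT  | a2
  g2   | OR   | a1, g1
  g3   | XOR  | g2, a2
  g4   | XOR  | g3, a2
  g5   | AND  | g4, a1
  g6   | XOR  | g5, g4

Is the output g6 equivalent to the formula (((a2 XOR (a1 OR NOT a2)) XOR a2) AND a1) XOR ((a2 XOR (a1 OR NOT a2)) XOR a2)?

g1 = NOT a2
g2 = a1 OR g1 = a1 OR NOT a2
g3 = g2 XOR a2 = (a1 OR NOT a2) XOR a2
g4 = g3 XOR a2 = ((a1 OR NOT a2) XOR a2) XOR a2
g5 = g4 AND a1 = (((a1 OR NOT a2) XOR a2) XOR a2) AND a1
g6 = g5 XOR g4 = ((((a1 OR NOT a2) XOR a2) XOR a2) AND a1) XOR (((a1 OR NOT a2) XOR a2) XOR a2)
At a1=0, a2=1: circuit gives 0, formula gives 0.
At a1=0, a2=0: circuit gives 1, formula gives 1.
Agrees on all 4 inputs.

Yes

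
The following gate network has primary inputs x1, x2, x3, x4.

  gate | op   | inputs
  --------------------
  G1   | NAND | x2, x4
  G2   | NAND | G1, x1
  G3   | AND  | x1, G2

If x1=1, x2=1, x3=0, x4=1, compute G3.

G1 = 1 NAND 1 = 0
G2 = 0 NAND 1 = 1
G3 = 1 AND 1 = 1

1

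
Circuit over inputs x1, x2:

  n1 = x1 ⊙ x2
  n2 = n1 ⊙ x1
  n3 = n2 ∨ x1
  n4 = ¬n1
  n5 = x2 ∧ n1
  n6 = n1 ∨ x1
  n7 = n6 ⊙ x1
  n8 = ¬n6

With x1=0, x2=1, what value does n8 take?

n1 = 0 ⊙ 1 = 0
n6 = 0 ∨ 0 = 0
n8 = ¬0 = 1

1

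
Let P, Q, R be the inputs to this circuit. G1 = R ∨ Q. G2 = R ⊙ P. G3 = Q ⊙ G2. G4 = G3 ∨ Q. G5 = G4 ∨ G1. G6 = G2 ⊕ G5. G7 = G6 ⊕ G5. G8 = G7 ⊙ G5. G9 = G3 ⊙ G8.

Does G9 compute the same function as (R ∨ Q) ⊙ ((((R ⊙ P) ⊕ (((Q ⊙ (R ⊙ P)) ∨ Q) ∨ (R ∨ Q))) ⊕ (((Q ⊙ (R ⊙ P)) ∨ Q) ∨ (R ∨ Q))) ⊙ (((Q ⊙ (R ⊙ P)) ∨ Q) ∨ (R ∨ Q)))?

G1 = R ∨ Q
G2 = R ⊙ P
G3 = Q ⊙ G2 = Q ⊙ (R ⊙ P)
G4 = G3 ∨ Q = (Q ⊙ (R ⊙ P)) ∨ Q
G5 = G4 ∨ G1 = ((Q ⊙ (R ⊙ P)) ∨ Q) ∨ (R ∨ Q)
G6 = G2 ⊕ G5 = (R ⊙ P) ⊕ (((Q ⊙ (R ⊙ P)) ∨ Q) ∨ (R ∨ Q))
G7 = G6 ⊕ G5 = ((R ⊙ P) ⊕ (((Q ⊙ (R ⊙ P)) ∨ Q) ∨ (R ∨ Q))) ⊕ (((Q ⊙ (R ⊙ P)) ∨ Q) ∨ (R ∨ Q))
G8 = G7 ⊙ G5 = (((R ⊙ P) ⊕ (((Q ⊙ (R ⊙ P)) ∨ Q) ∨ (R ∨ Q))) ⊕ (((Q ⊙ (R ⊙ P)) ∨ Q) ∨ (R ∨ Q))) ⊙ (((Q ⊙ (R ⊙ P)) ∨ Q) ∨ (R ∨ Q))
G9 = G3 ⊙ G8 = (Q ⊙ (R ⊙ P)) ⊙ ((((R ⊙ P) ⊕ (((Q ⊙ (R ⊙ P)) ∨ Q) ∨ (R ∨ Q))) ⊕ (((Q ⊙ (R ⊙ P)) ∨ Q) ∨ (R ∨ Q))) ⊙ (((Q ⊙ (R ⊙ P)) ∨ Q) ∨ (R ∨ Q)))
At P=0, Q=1, R=1: circuit gives 1, formula gives 0.

No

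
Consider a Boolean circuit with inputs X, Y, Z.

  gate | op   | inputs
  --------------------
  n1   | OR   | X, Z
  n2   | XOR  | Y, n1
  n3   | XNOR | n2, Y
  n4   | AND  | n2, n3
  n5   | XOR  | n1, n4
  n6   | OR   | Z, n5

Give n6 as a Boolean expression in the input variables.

n1 = X OR Z
n2 = Y XOR n1 = Y XOR (X OR Z)
n3 = n2 XNOR Y = (Y XOR (X OR Z)) XNOR Y
n4 = n2 AND n3 = (Y XOR (X OR Z)) AND ((Y XOR (X OR Z)) XNOR Y)
n5 = n1 XOR n4 = (X OR Z) XOR ((Y XOR (X OR Z)) AND ((Y XOR (X OR Z)) XNOR Y))
n6 = Z OR n5 = Z OR ((X OR Z) XOR ((Y XOR (X OR Z)) AND ((Y XOR (X OR Z)) XNOR Y)))

Z OR ((X OR Z) XOR ((Y XOR (X OR Z)) AND ((Y XOR (X OR Z)) XNOR Y)))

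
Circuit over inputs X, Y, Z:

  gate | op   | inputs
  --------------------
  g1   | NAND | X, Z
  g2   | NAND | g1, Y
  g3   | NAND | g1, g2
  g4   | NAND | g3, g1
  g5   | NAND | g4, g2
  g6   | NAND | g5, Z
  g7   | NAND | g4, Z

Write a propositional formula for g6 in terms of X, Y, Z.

g1 = X NAND Z
g2 = g1 NAND Y = (X NAND Z) NAND Y
g3 = g1 NAND g2 = (X NAND Z) NAND ((X NAND Z) NAND Y)
g4 = g3 NAND g1 = ((X NAND Z) NAND ((X NAND Z) NAND Y)) NAND (X NAND Z)
g5 = g4 NAND g2 = (((X NAND Z) NAND ((X NAND Z) NAND Y)) NAND (X NAND Z)) NAND ((X NAND Z) NAND Y)
g6 = g5 NAND Z = ((((X NAND Z) NAND ((X NAND Z) NAND Y)) NAND (X NAND Z)) NAND ((X NAND Z) NAND Y)) NAND Z

((((X NAND Z) NAND ((X NAND Z) NAND Y)) NAND (X NAND Z)) NAND ((X NAND Z) NAND Y)) NAND Z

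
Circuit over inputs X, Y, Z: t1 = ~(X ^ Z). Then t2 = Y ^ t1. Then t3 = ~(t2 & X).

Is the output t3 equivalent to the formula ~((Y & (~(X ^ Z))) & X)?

No

t1 = ~(X ^ Z)
t2 = Y ^ t1 = Y ^ (~(X ^ Z))
t3 = ~(t2 & X) = ~((Y ^ (~(X ^ Z))) & X)
At X=1, Y=0, Z=1: circuit gives 0, formula gives 1.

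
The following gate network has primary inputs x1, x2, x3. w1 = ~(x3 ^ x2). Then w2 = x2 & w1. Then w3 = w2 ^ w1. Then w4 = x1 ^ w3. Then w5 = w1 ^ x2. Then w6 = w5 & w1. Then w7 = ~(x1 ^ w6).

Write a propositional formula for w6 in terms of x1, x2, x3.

((~(x3 ^ x2)) ^ x2) & (~(x3 ^ x2))

w1 = ~(x3 ^ x2)
w5 = w1 ^ x2 = (~(x3 ^ x2)) ^ x2
w6 = w5 & w1 = ((~(x3 ^ x2)) ^ x2) & (~(x3 ^ x2))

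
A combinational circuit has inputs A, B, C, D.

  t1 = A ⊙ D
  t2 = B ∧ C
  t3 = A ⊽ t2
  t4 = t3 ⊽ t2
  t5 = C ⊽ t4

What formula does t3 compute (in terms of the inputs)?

t2 = B ∧ C
t3 = A ⊽ t2 = A ⊽ (B ∧ C)

A ⊽ (B ∧ C)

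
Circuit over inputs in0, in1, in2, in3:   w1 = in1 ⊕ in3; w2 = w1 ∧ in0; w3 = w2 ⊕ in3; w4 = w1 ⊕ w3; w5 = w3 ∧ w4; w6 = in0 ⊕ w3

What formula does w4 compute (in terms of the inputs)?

w1 = in1 ⊕ in3
w2 = w1 ∧ in0 = (in1 ⊕ in3) ∧ in0
w3 = w2 ⊕ in3 = ((in1 ⊕ in3) ∧ in0) ⊕ in3
w4 = w1 ⊕ w3 = (in1 ⊕ in3) ⊕ (((in1 ⊕ in3) ∧ in0) ⊕ in3)

(in1 ⊕ in3) ⊕ (((in1 ⊕ in3) ∧ in0) ⊕ in3)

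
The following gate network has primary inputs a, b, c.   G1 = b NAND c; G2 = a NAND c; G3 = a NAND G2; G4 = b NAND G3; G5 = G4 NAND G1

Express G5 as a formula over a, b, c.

(b NAND (a NAND (a NAND c))) NAND (b NAND c)

G1 = b NAND c
G2 = a NAND c
G3 = a NAND G2 = a NAND (a NAND c)
G4 = b NAND G3 = b NAND (a NAND (a NAND c))
G5 = G4 NAND G1 = (b NAND (a NAND (a NAND c))) NAND (b NAND c)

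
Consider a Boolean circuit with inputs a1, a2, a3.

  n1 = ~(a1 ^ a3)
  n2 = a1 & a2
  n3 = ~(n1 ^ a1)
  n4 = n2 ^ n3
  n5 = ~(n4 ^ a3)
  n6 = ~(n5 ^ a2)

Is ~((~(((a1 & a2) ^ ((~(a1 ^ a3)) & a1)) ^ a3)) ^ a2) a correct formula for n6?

No

n1 = ~(a1 ^ a3)
n2 = a1 & a2
n3 = ~(n1 ^ a1) = ~((~(a1 ^ a3)) ^ a1)
n4 = n2 ^ n3 = (a1 & a2) ^ (~((~(a1 ^ a3)) ^ a1))
n5 = ~(n4 ^ a3) = ~(((a1 & a2) ^ (~((~(a1 ^ a3)) ^ a1))) ^ a3)
n6 = ~(n5 ^ a2) = ~((~(((a1 & a2) ^ (~((~(a1 ^ a3)) ^ a1))) ^ a3)) ^ a2)
At a1=0, a2=0, a3=1: circuit gives 0, formula gives 1.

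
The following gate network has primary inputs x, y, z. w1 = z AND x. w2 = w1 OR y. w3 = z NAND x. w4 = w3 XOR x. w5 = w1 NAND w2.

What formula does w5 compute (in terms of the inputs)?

(z AND x) NAND ((z AND x) OR y)

w1 = z AND x
w2 = w1 OR y = (z AND x) OR y
w5 = w1 NAND w2 = (z AND x) NAND ((z AND x) OR y)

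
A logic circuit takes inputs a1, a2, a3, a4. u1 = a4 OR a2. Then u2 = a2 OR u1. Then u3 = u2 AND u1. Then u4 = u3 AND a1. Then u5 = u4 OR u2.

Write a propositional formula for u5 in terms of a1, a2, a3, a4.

u1 = a4 OR a2
u2 = a2 OR u1 = a2 OR (a4 OR a2)
u3 = u2 AND u1 = (a2 OR (a4 OR a2)) AND (a4 OR a2)
u4 = u3 AND a1 = ((a2 OR (a4 OR a2)) AND (a4 OR a2)) AND a1
u5 = u4 OR u2 = (((a2 OR (a4 OR a2)) AND (a4 OR a2)) AND a1) OR (a2 OR (a4 OR a2))

(((a2 OR (a4 OR a2)) AND (a4 OR a2)) AND a1) OR (a2 OR (a4 OR a2))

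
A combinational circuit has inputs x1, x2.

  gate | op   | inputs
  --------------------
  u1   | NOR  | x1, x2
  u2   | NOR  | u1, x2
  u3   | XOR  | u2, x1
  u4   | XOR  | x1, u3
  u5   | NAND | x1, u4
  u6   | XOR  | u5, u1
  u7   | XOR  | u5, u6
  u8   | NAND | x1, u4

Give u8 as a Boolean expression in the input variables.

x1 NAND (x1 XOR (((x1 NOR x2) NOR x2) XOR x1))

u1 = x1 NOR x2
u2 = u1 NOR x2 = (x1 NOR x2) NOR x2
u3 = u2 XOR x1 = ((x1 NOR x2) NOR x2) XOR x1
u4 = x1 XOR u3 = x1 XOR (((x1 NOR x2) NOR x2) XOR x1)
u8 = x1 NAND u4 = x1 NAND (x1 XOR (((x1 NOR x2) NOR x2) XOR x1))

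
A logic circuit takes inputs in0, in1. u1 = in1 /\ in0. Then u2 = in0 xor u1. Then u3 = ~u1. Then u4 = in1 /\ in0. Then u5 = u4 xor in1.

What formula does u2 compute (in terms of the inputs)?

u1 = in1 /\ in0
u2 = in0 xor u1 = in0 xor (in1 /\ in0)

in0 xor (in1 /\ in0)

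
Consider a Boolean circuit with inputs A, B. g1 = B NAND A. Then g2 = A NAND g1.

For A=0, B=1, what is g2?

1

g1 = 1 NAND 0 = 1
g2 = 0 NAND 1 = 1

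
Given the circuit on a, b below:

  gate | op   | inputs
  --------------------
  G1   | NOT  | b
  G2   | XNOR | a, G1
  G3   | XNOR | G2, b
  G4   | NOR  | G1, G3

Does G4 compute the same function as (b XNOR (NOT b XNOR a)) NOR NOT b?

Yes

G1 = NOT b
G2 = a XNOR G1 = a XNOR NOT b
G3 = G2 XNOR b = (a XNOR NOT b) XNOR b
G4 = G1 NOR G3 = NOT b NOR ((a XNOR NOT b) XNOR b)
At a=0, b=0: circuit gives 0, formula gives 0.
At a=1, b=1: circuit gives 1, formula gives 1.
Agrees on all 4 inputs.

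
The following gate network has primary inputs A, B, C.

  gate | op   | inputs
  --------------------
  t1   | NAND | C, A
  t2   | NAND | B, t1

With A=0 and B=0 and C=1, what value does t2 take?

1

t1 = 1 NAND 0 = 1
t2 = 0 NAND 1 = 1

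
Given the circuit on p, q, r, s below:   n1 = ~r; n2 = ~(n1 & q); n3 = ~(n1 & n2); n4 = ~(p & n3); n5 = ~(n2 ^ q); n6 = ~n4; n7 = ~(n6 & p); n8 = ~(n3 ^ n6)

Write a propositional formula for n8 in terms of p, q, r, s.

~((~(~r & (~(~r & q)))) ^ ~(~(p & (~(~r & (~(~r & q)))))))

n1 = ~r
n2 = ~(n1 & q) = ~(~r & q)
n3 = ~(n1 & n2) = ~(~r & (~(~r & q)))
n4 = ~(p & n3) = ~(p & (~(~r & (~(~r & q)))))
n6 = ~n4 = ~(~(p & (~(~r & (~(~r & q))))))
n8 = ~(n3 ^ n6) = ~((~(~r & (~(~r & q)))) ^ ~(~(p & (~(~r & (~(~r & q)))))))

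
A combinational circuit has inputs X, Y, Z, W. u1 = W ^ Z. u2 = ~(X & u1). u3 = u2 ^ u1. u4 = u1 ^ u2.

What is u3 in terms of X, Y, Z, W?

u1 = W ^ Z
u2 = ~(X & u1) = ~(X & (W ^ Z))
u3 = u2 ^ u1 = (~(X & (W ^ Z))) ^ (W ^ Z)

(~(X & (W ^ Z))) ^ (W ^ Z)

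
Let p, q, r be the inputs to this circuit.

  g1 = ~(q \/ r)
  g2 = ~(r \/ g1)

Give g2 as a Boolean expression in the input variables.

~(r \/ (~(q \/ r)))

g1 = ~(q \/ r)
g2 = ~(r \/ g1) = ~(r \/ (~(q \/ r)))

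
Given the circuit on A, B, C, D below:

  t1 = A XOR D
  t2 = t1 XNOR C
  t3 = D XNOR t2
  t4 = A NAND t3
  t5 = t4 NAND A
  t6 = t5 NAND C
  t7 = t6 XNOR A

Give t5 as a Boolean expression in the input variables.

t1 = A XOR D
t2 = t1 XNOR C = (A XOR D) XNOR C
t3 = D XNOR t2 = D XNOR ((A XOR D) XNOR C)
t4 = A NAND t3 = A NAND (D XNOR ((A XOR D) XNOR C))
t5 = t4 NAND A = (A NAND (D XNOR ((A XOR D) XNOR C))) NAND A

(A NAND (D XNOR ((A XOR D) XNOR C))) NAND A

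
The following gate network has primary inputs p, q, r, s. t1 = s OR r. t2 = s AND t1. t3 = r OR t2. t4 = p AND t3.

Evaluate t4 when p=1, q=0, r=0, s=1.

1

t1 = 1 OR 0 = 1
t2 = 1 AND 1 = 1
t3 = 0 OR 1 = 1
t4 = 1 AND 1 = 1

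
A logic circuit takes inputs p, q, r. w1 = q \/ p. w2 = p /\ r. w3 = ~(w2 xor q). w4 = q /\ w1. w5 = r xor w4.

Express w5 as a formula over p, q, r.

r xor (q /\ (q \/ p))

w1 = q \/ p
w4 = q /\ w1 = q /\ (q \/ p)
w5 = r xor w4 = r xor (q /\ (q \/ p))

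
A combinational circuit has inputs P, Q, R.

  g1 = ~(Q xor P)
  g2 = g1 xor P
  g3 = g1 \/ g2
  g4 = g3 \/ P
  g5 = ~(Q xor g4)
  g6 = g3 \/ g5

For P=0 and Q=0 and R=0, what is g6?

g1 = ~(0 xor 0) = 1
g2 = 1 xor 0 = 1
g3 = 1 \/ 1 = 1
g4 = 1 \/ 0 = 1
g5 = ~(0 xor 1) = 0
g6 = 1 \/ 0 = 1

1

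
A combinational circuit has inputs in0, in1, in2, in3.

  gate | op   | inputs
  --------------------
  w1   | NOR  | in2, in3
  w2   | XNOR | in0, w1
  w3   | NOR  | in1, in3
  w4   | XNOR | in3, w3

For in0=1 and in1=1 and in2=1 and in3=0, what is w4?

w3 = 1 NOR 0 = 0
w4 = 0 XNOR 0 = 1

1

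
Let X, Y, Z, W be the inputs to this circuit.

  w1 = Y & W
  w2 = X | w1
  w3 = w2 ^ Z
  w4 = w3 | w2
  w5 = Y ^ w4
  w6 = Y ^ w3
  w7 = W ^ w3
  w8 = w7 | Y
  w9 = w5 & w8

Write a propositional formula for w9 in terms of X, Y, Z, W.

w1 = Y & W
w2 = X | w1 = X | (Y & W)
w3 = w2 ^ Z = (X | (Y & W)) ^ Z
w4 = w3 | w2 = ((X | (Y & W)) ^ Z) | (X | (Y & W))
w5 = Y ^ w4 = Y ^ (((X | (Y & W)) ^ Z) | (X | (Y & W)))
w7 = W ^ w3 = W ^ ((X | (Y & W)) ^ Z)
w8 = w7 | Y = (W ^ ((X | (Y & W)) ^ Z)) | Y
w9 = w5 & w8 = (Y ^ (((X | (Y & W)) ^ Z) | (X | (Y & W)))) & ((W ^ ((X | (Y & W)) ^ Z)) | Y)

(Y ^ (((X | (Y & W)) ^ Z) | (X | (Y & W)))) & ((W ^ ((X | (Y & W)) ^ Z)) | Y)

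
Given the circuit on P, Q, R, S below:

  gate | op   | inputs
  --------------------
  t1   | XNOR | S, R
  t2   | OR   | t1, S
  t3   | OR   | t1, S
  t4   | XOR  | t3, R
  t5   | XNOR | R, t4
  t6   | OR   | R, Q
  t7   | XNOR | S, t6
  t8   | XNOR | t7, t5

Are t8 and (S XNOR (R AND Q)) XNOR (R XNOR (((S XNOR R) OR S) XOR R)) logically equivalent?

No

t1 = S XNOR R
t3 = t1 OR S = (S XNOR R) OR S
t4 = t3 XOR R = ((S XNOR R) OR S) XOR R
t5 = R XNOR t4 = R XNOR (((S XNOR R) OR S) XOR R)
t6 = R OR Q
t7 = S XNOR t6 = S XNOR (R OR Q)
t8 = t7 XNOR t5 = (S XNOR (R OR Q)) XNOR (R XNOR (((S XNOR R) OR S) XOR R))
At P=0, Q=0, R=1, S=0: circuit gives 0, formula gives 1.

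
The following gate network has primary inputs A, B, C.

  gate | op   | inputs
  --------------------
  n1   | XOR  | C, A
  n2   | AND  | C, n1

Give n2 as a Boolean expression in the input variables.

C AND (C XOR A)

n1 = C XOR A
n2 = C AND n1 = C AND (C XOR A)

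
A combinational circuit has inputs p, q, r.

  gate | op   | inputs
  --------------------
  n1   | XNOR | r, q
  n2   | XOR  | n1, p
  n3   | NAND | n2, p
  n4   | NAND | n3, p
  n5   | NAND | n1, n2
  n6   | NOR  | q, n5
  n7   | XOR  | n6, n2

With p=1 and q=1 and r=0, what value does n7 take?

n1 = 0 XNOR 1 = 0
n2 = 0 XOR 1 = 1
n5 = 0 NAND 1 = 1
n6 = 1 NOR 1 = 0
n7 = 0 XOR 1 = 1

1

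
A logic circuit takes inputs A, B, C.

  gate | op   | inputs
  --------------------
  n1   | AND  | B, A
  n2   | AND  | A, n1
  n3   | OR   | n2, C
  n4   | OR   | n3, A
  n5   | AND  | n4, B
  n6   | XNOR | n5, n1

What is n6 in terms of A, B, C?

n1 = B AND A
n2 = A AND n1 = A AND (B AND A)
n3 = n2 OR C = (A AND (B AND A)) OR C
n4 = n3 OR A = ((A AND (B AND A)) OR C) OR A
n5 = n4 AND B = (((A AND (B AND A)) OR C) OR A) AND B
n6 = n5 XNOR n1 = ((((A AND (B AND A)) OR C) OR A) AND B) XNOR (B AND A)

((((A AND (B AND A)) OR C) OR A) AND B) XNOR (B AND A)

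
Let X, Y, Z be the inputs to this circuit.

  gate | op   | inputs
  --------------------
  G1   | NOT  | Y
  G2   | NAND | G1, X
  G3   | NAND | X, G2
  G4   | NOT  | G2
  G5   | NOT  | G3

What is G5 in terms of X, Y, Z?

G1 = NOT Y
G2 = G1 NAND X = NOT Y NAND X
G3 = X NAND G2 = X NAND (NOT Y NAND X)
G5 = NOT G3 = NOT (X NAND (NOT Y NAND X))

NOT (X NAND (NOT Y NAND X))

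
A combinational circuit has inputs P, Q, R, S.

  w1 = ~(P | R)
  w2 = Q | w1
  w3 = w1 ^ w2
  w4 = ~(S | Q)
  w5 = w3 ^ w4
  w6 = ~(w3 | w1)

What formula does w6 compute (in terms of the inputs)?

~(((~(P | R)) ^ (Q | (~(P | R)))) | (~(P | R)))

w1 = ~(P | R)
w2 = Q | w1 = Q | (~(P | R))
w3 = w1 ^ w2 = (~(P | R)) ^ (Q | (~(P | R)))
w6 = ~(w3 | w1) = ~(((~(P | R)) ^ (Q | (~(P | R)))) | (~(P | R)))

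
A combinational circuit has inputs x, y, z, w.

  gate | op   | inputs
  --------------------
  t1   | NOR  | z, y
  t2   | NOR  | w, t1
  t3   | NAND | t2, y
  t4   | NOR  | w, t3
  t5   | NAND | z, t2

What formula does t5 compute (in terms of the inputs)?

t1 = z NOR y
t2 = w NOR t1 = w NOR (z NOR y)
t5 = z NAND t2 = z NAND (w NOR (z NOR y))

z NAND (w NOR (z NOR y))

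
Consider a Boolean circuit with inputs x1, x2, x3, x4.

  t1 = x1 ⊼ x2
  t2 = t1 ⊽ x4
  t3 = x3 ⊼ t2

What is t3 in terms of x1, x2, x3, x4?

t1 = x1 ⊼ x2
t2 = t1 ⊽ x4 = (x1 ⊼ x2) ⊽ x4
t3 = x3 ⊼ t2 = x3 ⊼ ((x1 ⊼ x2) ⊽ x4)

x3 ⊼ ((x1 ⊼ x2) ⊽ x4)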